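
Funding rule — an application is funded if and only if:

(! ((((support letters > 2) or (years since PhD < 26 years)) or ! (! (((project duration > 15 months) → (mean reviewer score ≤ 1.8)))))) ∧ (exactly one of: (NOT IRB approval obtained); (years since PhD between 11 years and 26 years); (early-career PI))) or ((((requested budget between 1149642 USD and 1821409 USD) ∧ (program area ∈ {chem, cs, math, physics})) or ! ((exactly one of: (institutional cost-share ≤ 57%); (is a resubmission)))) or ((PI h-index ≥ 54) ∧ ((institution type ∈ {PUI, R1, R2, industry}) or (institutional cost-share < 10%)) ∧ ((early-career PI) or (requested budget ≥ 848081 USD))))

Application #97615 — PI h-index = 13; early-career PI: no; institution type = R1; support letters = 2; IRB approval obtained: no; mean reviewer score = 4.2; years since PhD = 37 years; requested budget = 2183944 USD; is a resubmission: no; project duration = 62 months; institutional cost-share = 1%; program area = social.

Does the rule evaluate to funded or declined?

Funded

Atomic conditions:
  support letters > 2: 2 > 2 is false
  years since PhD < 26 years: 37 < 26 is false
  project duration > 15 months: 62 > 15 is true
  mean reviewer score ≤ 1.8: 4.2 ≤ 1.8 is false
  NOT IRB approval obtained: no → true
  years since PhD between 11 years and 26 years: 37 in [11, 26] is false
  early-career PI: no → false
  requested budget between 1149642 USD and 1821409 USD: 2183944 in [1149642, 1821409] is false
  program area ∈ {chem, cs, math, physics}: social is not in the set → false
  institutional cost-share ≤ 57%: 1 ≤ 57 is true
  is a resubmission: no → false
  PI h-index ≥ 54: 13 ≥ 54 is false
  institution type ∈ {PUI, R1, R2, industry}: R1 is in the set → true
  institutional cost-share < 10%: 1 < 10 is true
  requested budget ≥ 848081 USD: 2183944 ≥ 848081 is true
Combine:
[1.1.1.1] false OR false = false
[1.1.1.2.1.1] true → false = false
[1.1.1.2.1] NOT false = true
[1.1.1.2] NOT true = false
[1.1.1] false OR false = false
[1.1] NOT false = true
[1.2] exactly-one(true, false, false) = true
[1] true AND true = true
[2.1.1] false AND false = false
[2.1.2.1] exactly-one(true, false) = true
[2.1.2] NOT true = false
[2.1] false OR false = false
[2.2.2] true OR true = true
[2.2.3] false OR true = true
[2.2] false AND true AND true = false
[2] false OR false = false
[root] true OR false = true
Overall: true → funded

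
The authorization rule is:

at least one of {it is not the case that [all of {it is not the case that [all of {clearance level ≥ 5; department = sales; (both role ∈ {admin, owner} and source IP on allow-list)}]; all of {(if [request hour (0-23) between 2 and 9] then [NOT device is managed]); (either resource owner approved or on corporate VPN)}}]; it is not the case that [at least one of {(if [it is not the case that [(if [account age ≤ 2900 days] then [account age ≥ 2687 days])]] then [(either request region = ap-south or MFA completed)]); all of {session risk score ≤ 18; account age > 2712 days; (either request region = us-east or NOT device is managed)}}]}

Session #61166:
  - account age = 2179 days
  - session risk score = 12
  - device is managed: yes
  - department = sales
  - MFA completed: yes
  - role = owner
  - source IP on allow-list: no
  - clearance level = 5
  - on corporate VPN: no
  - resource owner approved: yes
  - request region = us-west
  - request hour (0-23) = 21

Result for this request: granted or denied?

Denied

Atomic conditions:
  clearance level ≥ 5: 5 ≥ 5 is true
  department = sales: sales == sales is true
  role ∈ {admin, owner}: owner is in the set → true
  source IP on allow-list: no → false
  request hour (0-23) between 2 and 9: 21 in [2, 9] is false
  NOT device is managed: yes → false
  resource owner approved: yes → true
  on corporate VPN: no → false
  account age ≤ 2900 days: 2179 ≤ 2900 is true
  account age ≥ 2687 days: 2179 ≥ 2687 is false
  request region = ap-south: us-west == ap-south is false
  MFA completed: yes → true
  session risk score ≤ 18: 12 ≤ 18 is true
  account age > 2712 days: 2179 > 2712 is false
  request region = us-east: us-west == us-east is false
Combine:
[1.1.1.1.3] true AND false = false
[1.1.1.1] true AND true AND false = false
[1.1.1] NOT false = true
[1.1.2.1] false → false (antecedent false ⇒ implication holds) = true
[1.1.2.2] true OR false = true
[1.1.2] true AND true = true
[1.1] true AND true = true
[1] NOT true = false
[2.1.1.1.1] true → false = false
[2.1.1.1] NOT false = true
[2.1.1.2] false OR true = true
[2.1.1] true → true = true
[2.1.2.3] false OR false = false
[2.1.2] true AND false AND false = false
[2.1] true OR false = true
[2] NOT true = false
[root] false OR false = false
Overall: false → denied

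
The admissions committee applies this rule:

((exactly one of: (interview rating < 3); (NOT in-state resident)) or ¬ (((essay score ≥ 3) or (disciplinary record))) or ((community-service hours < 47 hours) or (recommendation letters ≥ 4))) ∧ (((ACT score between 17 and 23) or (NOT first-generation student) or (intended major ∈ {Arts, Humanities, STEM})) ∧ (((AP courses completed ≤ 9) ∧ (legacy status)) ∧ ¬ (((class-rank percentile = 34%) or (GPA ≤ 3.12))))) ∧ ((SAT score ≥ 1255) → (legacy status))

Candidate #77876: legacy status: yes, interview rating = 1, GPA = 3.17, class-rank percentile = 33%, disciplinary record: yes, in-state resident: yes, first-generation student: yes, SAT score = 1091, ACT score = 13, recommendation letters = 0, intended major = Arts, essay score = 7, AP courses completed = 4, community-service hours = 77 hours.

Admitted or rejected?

Admitted

Atomic conditions:
  interview rating < 3: 1 < 3 is true
  NOT in-state resident: yes → false
  essay score ≥ 3: 7 ≥ 3 is true
  disciplinary record: yes → true
  community-service hours < 47 hours: 77 < 47 is false
  recommendation letters ≥ 4: 0 ≥ 4 is false
  ACT score between 17 and 23: 13 in [17, 23] is false
  NOT first-generation student: yes → false
  intended major ∈ {Arts, Humanities, STEM}: Arts is in the set → true
  AP courses completed ≤ 9: 4 ≤ 9 is true
  legacy status: yes → true
  class-rank percentile = 34%: 33 == 34 is false
  GPA ≤ 3.12: 3.17 ≤ 3.12 is false
  SAT score ≥ 1255: 1091 ≥ 1255 is false
Combine:
[1.1] exactly-one(true, false) = true
[1.2.1] true OR true = true
[1.2] NOT true = false
[1.3] false OR false = false
[1] true OR false OR false = true
[2.1] false OR false OR true = true
[2.2.1] true AND true = true
[2.2.2.1] false OR false = false
[2.2.2] NOT false = true
[2.2] true AND true = true
[2] true AND true = true
[3] false → true (antecedent false ⇒ implication holds) = true
[root] true AND true AND true = true
Overall: true → admitted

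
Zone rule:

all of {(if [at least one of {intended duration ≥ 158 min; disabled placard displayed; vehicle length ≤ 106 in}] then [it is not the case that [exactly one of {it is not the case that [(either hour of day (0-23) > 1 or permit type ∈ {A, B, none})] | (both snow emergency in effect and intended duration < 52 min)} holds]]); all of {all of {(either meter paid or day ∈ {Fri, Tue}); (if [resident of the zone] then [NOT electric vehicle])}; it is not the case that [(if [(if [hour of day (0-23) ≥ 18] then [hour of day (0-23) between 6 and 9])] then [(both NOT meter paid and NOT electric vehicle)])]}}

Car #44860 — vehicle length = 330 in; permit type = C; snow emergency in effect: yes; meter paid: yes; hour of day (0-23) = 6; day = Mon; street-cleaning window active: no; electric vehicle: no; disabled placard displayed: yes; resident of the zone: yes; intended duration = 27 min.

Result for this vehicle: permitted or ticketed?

Atomic conditions:
  intended duration ≥ 158 min: 27 ≥ 158 is false
  disabled placard displayed: yes → true
  vehicle length ≤ 106 in: 330 ≤ 106 is false
  hour of day (0-23) > 1: 6 > 1 is true
  permit type ∈ {A, B, none}: C is not in the set → false
  snow emergency in effect: yes → true
  intended duration < 52 min: 27 < 52 is true
  meter paid: yes → true
  day ∈ {Fri, Tue}: Mon is not in the set → false
  resident of the zone: yes → true
  NOT electric vehicle: no → true
  hour of day (0-23) ≥ 18: 6 ≥ 18 is false
  hour of day (0-23) between 6 and 9: 6 in [6, 9] is true
  NOT meter paid: yes → false
Combine:
[1.1] false OR true OR false = true
[1.2.1.1.1] true OR false = true
[1.2.1.1] NOT true = false
[1.2.1.2] true AND true = true
[1.2.1] exactly-one(false, true) = true
[1.2] NOT true = false
[1] true → false = false
[2.1.1] true OR false = true
[2.1.2] true → true = true
[2.1] true AND true = true
[2.2.1.1] false → true (antecedent false ⇒ implication holds) = true
[2.2.1.2] false AND true = false
[2.2.1] true → false = false
[2.2] NOT false = true
[2] true AND true = true
[root] false AND true = false
Overall: false → ticketed

Ticketed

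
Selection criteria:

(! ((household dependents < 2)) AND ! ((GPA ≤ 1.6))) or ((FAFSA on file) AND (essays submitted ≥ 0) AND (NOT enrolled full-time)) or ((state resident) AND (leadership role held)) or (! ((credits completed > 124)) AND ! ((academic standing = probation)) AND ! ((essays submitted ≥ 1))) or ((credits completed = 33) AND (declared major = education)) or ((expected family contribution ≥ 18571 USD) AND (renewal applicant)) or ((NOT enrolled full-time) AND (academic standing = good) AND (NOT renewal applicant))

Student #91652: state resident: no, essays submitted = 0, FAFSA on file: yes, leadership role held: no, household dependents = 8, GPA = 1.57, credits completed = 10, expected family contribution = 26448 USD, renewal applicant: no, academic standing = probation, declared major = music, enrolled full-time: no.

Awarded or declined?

Awarded

Atomic conditions:
  household dependents < 2: 8 < 2 is false
  GPA ≤ 1.6: 1.57 ≤ 1.6 is true
  FAFSA on file: yes → true
  essays submitted ≥ 0: 0 ≥ 0 is true
  NOT enrolled full-time: no → true
  state resident: no → false
  leadership role held: no → false
  credits completed > 124: 10 > 124 is false
  academic standing = probation: probation == probation is true
  essays submitted ≥ 1: 0 ≥ 1 is false
  credits completed = 33: 10 == 33 is false
  declared major = education: music == education is false
  expected family contribution ≥ 18571 USD: 26448 ≥ 18571 is true
  renewal applicant: no → false
  academic standing = good: probation == good is false
  NOT renewal applicant: no → true
Combine:
[1.1] NOT false = true
[1.2] NOT true = false
[1] true AND false = false
[2] true AND true AND true = true
[3] false AND false = false
[4.1] NOT false = true
[4.2] NOT true = false
[4.3] NOT false = true
[4] true AND false AND true = false
[5] false AND false = false
[6] true AND false = false
[7] true AND false AND true = false
[root] false OR true OR false OR false OR false OR false OR false = true
Overall: true → awarded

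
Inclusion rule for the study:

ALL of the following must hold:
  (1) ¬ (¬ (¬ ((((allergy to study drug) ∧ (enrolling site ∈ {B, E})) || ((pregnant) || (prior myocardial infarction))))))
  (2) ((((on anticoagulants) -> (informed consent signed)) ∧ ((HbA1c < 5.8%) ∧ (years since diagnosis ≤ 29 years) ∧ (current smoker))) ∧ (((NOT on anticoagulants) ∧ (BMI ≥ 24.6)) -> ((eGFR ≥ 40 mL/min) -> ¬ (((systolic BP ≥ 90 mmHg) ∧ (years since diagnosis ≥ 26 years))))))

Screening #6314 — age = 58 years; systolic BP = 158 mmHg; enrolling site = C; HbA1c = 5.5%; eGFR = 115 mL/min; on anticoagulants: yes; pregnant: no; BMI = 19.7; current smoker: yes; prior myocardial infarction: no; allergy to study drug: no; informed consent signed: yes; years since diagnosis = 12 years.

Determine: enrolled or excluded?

Enrolled

Atomic conditions:
  allergy to study drug: no → false
  enrolling site ∈ {B, E}: C is not in the set → false
  pregnant: no → false
  prior myocardial infarction: no → false
  on anticoagulants: yes → true
  informed consent signed: yes → true
  HbA1c < 5.8%: 5.5 < 5.8 is true
  years since diagnosis ≤ 29 years: 12 ≤ 29 is true
  current smoker: yes → true
  NOT on anticoagulants: yes → false
  BMI ≥ 24.6: 19.7 ≥ 24.6 is false
  eGFR ≥ 40 mL/min: 115 ≥ 40 is true
  systolic BP ≥ 90 mmHg: 158 ≥ 90 is true
  years since diagnosis ≥ 26 years: 12 ≥ 26 is false
Combine:
[1.1.1.1.1] false AND false = false
[1.1.1.1.2] false OR false = false
[1.1.1.1] false OR false = false
[1.1.1] NOT false = true
[1.1] NOT true = false
[1] NOT false = true
[2.1.1] true → true = true
[2.1.2] true AND true AND true = true
[2.1] true AND true = true
[2.2.1] false AND false = false
[2.2.2.2.1] true AND false = false
[2.2.2.2] NOT false = true
[2.2.2] true → true = true
[2.2] false → true (antecedent false ⇒ implication holds) = true
[2] true AND true = true
[root] true AND true = true
Overall: true → enrolled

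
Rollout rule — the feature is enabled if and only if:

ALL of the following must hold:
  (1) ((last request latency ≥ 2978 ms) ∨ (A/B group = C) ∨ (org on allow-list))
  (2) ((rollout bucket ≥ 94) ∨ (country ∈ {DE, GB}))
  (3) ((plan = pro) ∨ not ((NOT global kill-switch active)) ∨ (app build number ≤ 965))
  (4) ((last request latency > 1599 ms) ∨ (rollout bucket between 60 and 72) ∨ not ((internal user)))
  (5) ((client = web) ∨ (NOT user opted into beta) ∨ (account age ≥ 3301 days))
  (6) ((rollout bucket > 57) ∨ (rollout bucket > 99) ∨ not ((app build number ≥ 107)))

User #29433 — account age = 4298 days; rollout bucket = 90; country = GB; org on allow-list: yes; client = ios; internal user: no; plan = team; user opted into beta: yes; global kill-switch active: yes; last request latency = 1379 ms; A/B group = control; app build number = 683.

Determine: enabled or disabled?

Atomic conditions:
  last request latency ≥ 2978 ms: 1379 ≥ 2978 is false
  A/B group = C: control == C is false
  org on allow-list: yes → true
  rollout bucket ≥ 94: 90 ≥ 94 is false
  country ∈ {DE, GB}: GB is in the set → true
  plan = pro: team == pro is false
  NOT global kill-switch active: yes → false
  app build number ≤ 965: 683 ≤ 965 is true
  last request latency > 1599 ms: 1379 > 1599 is false
  rollout bucket between 60 and 72: 90 in [60, 72] is false
  internal user: no → false
  client = web: ios == web is false
  NOT user opted into beta: yes → false
  account age ≥ 3301 days: 4298 ≥ 3301 is true
  rollout bucket > 57: 90 > 57 is true
  rollout bucket > 99: 90 > 99 is false
  app build number ≥ 107: 683 ≥ 107 is true
Combine:
[1] false OR false OR true = true
[2] false OR true = true
[3.2] NOT false = true
[3] false OR true OR true = true
[4.3] NOT false = true
[4] false OR false OR true = true
[5] false OR false OR true = true
[6.3] NOT true = false
[6] true OR false OR false = true
[root] true AND true AND true AND true AND true AND true = true
Overall: true → enabled

Enabled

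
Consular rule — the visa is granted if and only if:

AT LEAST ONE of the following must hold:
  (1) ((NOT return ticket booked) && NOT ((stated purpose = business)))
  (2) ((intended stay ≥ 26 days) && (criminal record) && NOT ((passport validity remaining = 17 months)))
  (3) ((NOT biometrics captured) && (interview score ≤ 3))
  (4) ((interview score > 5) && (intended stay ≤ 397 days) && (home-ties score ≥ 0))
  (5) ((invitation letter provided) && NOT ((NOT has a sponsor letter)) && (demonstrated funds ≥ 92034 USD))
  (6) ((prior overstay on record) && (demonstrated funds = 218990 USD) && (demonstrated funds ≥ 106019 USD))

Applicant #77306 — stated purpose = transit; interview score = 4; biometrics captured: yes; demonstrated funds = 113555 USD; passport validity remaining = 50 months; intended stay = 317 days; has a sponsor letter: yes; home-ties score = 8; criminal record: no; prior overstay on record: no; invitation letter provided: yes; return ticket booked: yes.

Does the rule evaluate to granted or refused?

Granted

Atomic conditions:
  NOT return ticket booked: yes → false
  stated purpose = business: transit == business is false
  intended stay ≥ 26 days: 317 ≥ 26 is true
  criminal record: no → false
  passport validity remaining = 17 months: 50 == 17 is false
  NOT biometrics captured: yes → false
  interview score ≤ 3: 4 ≤ 3 is false
  interview score > 5: 4 > 5 is false
  intended stay ≤ 397 days: 317 ≤ 397 is true
  home-ties score ≥ 0: 8 ≥ 0 is true
  invitation letter provided: yes → true
  NOT has a sponsor letter: yes → false
  demonstrated funds ≥ 92034 USD: 113555 ≥ 92034 is true
  prior overstay on record: no → false
  demonstrated funds = 218990 USD: 113555 == 218990 is false
  demonstrated funds ≥ 106019 USD: 113555 ≥ 106019 is true
Combine:
[1.2] NOT false = true
[1] false AND true = false
[2.3] NOT false = true
[2] true AND false AND true = false
[3] false AND false = false
[4] false AND true AND true = false
[5.2] NOT false = true
[5] true AND true AND true = true
[6] false AND false AND true = false
[root] false OR false OR false OR false OR true OR false = true
Overall: true → granted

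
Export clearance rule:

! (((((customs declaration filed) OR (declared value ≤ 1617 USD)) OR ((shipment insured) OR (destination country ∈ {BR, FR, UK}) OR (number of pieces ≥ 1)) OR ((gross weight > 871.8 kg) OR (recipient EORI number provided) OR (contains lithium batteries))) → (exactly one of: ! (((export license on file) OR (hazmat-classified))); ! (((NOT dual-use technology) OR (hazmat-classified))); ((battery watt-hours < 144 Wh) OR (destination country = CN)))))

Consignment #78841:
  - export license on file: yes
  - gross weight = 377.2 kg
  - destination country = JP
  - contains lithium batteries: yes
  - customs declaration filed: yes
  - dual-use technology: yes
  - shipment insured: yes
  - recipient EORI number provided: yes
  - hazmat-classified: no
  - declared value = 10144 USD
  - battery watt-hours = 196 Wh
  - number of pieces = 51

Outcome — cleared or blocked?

Blocked

Atomic conditions:
  customs declaration filed: yes → true
  declared value ≤ 1617 USD: 10144 ≤ 1617 is false
  shipment insured: yes → true
  destination country ∈ {BR, FR, UK}: JP is not in the set → false
  number of pieces ≥ 1: 51 ≥ 1 is true
  gross weight > 871.8 kg: 377.2 > 871.8 is false
  recipient EORI number provided: yes → true
  contains lithium batteries: yes → true
  export license on file: yes → true
  hazmat-classified: no → false
  NOT dual-use technology: yes → false
  battery watt-hours < 144 Wh: 196 < 144 is false
  destination country = CN: JP == CN is false
Combine:
[1.1.1] true OR false = true
[1.1.2] true OR false OR true = true
[1.1.3] false OR true OR true = true
[1.1] true OR true OR true = true
[1.2.1.1] true OR false = true
[1.2.1] NOT true = false
[1.2.2.1] false OR false = false
[1.2.2] NOT false = true
[1.2.3] false OR false = false
[1.2] exactly-one(false, true, false) = true
[1] true → true = true
[root] NOT true = false
Overall: false → blocked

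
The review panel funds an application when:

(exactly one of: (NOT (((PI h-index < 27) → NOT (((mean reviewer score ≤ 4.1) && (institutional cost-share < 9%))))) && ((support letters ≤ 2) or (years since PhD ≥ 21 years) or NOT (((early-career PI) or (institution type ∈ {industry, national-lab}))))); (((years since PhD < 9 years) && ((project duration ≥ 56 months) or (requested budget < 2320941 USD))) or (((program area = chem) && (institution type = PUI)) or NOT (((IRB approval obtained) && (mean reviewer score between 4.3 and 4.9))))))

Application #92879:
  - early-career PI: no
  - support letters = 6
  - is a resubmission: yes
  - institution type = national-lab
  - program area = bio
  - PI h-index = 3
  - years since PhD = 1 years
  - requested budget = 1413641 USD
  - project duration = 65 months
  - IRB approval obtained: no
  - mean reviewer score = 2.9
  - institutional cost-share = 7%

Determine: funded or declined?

Atomic conditions:
  PI h-index < 27: 3 < 27 is true
  mean reviewer score ≤ 4.1: 2.9 ≤ 4.1 is true
  institutional cost-share < 9%: 7 < 9 is true
  support letters ≤ 2: 6 ≤ 2 is false
  years since PhD ≥ 21 years: 1 ≥ 21 is false
  early-career PI: no → false
  institution type ∈ {industry, national-lab}: national-lab is in the set → true
  years since PhD < 9 years: 1 < 9 is true
  project duration ≥ 56 months: 65 ≥ 56 is true
  requested budget < 2320941 USD: 1413641 < 2320941 is true
  program area = chem: bio == chem is false
  institution type = PUI: national-lab == PUI is false
  IRB approval obtained: no → false
  mean reviewer score between 4.3 and 4.9: 2.9 in [4.3, 4.9] is false
Combine:
[1.1.1.2.1] true AND true = true
[1.1.1.2] NOT true = false
[1.1.1] true → false = false
[1.1] NOT false = true
[1.2.3.1] false OR true = true
[1.2.3] NOT true = false
[1.2] false OR false OR false = false
[1] true AND false = false
[2.1.2] true OR true = true
[2.1] true AND true = true
[2.2.1] false AND false = false
[2.2.2.1] false AND false = false
[2.2.2] NOT false = true
[2.2] false OR true = true
[2] true OR true = true
[root] exactly-one(false, true) = true
Overall: true → funded

Funded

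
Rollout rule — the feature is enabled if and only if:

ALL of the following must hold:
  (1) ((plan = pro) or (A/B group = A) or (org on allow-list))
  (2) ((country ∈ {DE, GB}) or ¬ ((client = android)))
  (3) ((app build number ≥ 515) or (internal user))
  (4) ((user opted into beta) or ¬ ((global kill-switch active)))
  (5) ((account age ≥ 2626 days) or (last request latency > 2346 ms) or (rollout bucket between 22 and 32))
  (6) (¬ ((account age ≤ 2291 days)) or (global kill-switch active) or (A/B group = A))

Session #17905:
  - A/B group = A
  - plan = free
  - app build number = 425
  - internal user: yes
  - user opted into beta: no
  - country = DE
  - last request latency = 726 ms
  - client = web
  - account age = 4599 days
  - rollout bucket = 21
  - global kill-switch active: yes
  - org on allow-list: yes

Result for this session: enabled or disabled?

Disabled

Atomic conditions:
  plan = pro: free == pro is false
  A/B group = A: A == A is true
  org on allow-list: yes → true
  country ∈ {DE, GB}: DE is in the set → true
  client = android: web == android is false
  app build number ≥ 515: 425 ≥ 515 is false
  internal user: yes → true
  user opted into beta: no → false
  global kill-switch active: yes → true
  account age ≥ 2626 days: 4599 ≥ 2626 is true
  last request latency > 2346 ms: 726 > 2346 is false
  rollout bucket between 22 and 32: 21 in [22, 32] is false
  account age ≤ 2291 days: 4599 ≤ 2291 is false
Combine:
[1] false OR true OR true = true
[2.2] NOT false = true
[2] true OR true = true
[3] false OR true = true
[4.2] NOT true = false
[4] false OR false = false
[5] true OR false OR false = true
[6.1] NOT false = true
[6] true OR true OR true = true
[root] true AND true AND true AND false AND true AND true = false
Overall: false → disabled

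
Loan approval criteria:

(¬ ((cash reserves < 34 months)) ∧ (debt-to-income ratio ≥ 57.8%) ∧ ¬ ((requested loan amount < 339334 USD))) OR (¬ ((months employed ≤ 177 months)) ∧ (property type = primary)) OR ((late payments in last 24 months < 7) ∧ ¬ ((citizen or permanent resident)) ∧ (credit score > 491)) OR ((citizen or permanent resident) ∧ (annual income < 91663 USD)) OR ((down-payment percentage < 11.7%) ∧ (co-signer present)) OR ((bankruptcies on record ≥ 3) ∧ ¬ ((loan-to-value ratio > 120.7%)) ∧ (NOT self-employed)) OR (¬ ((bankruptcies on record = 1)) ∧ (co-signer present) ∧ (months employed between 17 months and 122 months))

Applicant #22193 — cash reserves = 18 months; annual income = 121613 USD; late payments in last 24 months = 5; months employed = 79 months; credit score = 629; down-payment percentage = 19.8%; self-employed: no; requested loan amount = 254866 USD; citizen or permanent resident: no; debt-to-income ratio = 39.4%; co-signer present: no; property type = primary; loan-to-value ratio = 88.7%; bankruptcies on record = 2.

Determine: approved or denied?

Approved

Atomic conditions:
  cash reserves < 34 months: 18 < 34 is true
  debt-to-income ratio ≥ 57.8%: 39.4 ≥ 57.8 is false
  requested loan amount < 339334 USD: 254866 < 339334 is true
  months employed ≤ 177 months: 79 ≤ 177 is true
  property type = primary: primary == primary is true
  late payments in last 24 months < 7: 5 < 7 is true
  citizen or permanent resident: no → false
  credit score > 491: 629 > 491 is true
  annual income < 91663 USD: 121613 < 91663 is false
  down-payment percentage < 11.7%: 19.8 < 11.7 is false
  co-signer present: no → false
  bankruptcies on record ≥ 3: 2 ≥ 3 is false
  loan-to-value ratio > 120.7%: 88.7 > 120.7 is false
  NOT self-employed: no → true
  bankruptcies on record = 1: 2 == 1 is false
  months employed between 17 months and 122 months: 79 in [17, 122] is true
Combine:
[1.1] NOT true = false
[1.3] NOT true = false
[1] false AND false AND false = false
[2.1] NOT true = false
[2] false AND true = false
[3.2] NOT false = true
[3] true AND true AND true = true
[4] false AND false = false
[5] false AND false = false
[6.2] NOT false = true
[6] false AND true AND true = false
[7.1] NOT false = true
[7] true AND false AND true = false
[root] false OR false OR true OR false OR false OR false OR false = true
Overall: true → approved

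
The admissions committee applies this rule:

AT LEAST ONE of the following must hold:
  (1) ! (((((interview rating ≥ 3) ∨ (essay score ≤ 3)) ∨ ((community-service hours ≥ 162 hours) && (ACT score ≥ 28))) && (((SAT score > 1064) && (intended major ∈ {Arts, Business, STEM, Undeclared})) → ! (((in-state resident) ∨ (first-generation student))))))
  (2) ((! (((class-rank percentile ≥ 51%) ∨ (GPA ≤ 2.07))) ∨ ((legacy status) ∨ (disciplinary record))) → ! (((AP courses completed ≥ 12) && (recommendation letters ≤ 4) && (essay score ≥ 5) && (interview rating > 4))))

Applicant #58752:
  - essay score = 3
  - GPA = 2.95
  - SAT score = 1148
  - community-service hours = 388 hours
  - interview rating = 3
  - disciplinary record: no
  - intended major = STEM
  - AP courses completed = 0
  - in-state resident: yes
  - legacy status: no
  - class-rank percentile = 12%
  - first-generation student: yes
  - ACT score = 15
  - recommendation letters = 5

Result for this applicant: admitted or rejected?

Admitted

Atomic conditions:
  interview rating ≥ 3: 3 ≥ 3 is true
  essay score ≤ 3: 3 ≤ 3 is true
  community-service hours ≥ 162 hours: 388 ≥ 162 is true
  ACT score ≥ 28: 15 ≥ 28 is false
  SAT score > 1064: 1148 > 1064 is true
  intended major ∈ {Arts, Business, STEM, Undeclared}: STEM is in the set → true
  in-state resident: yes → true
  first-generation student: yes → true
  class-rank percentile ≥ 51%: 12 ≥ 51 is false
  GPA ≤ 2.07: 2.95 ≤ 2.07 is false
  legacy status: no → false
  disciplinary record: no → false
  AP courses completed ≥ 12: 0 ≥ 12 is false
  recommendation letters ≤ 4: 5 ≤ 4 is false
  essay score ≥ 5: 3 ≥ 5 is false
  interview rating > 4: 3 > 4 is false
Combine:
[1.1.1.1] true OR true = true
[1.1.1.2] true AND false = false
[1.1.1] true OR false = true
[1.1.2.1] true AND true = true
[1.1.2.2.1] true OR true = true
[1.1.2.2] NOT true = false
[1.1.2] true → false = false
[1.1] true AND false = false
[1] NOT false = true
[2.1.1.1] false OR false = false
[2.1.1] NOT false = true
[2.1.2] false OR false = false
[2.1] true OR false = true
[2.2.1] false AND false AND false AND false = false
[2.2] NOT false = true
[2] true → true = true
[root] true OR true = true
Overall: true → admitted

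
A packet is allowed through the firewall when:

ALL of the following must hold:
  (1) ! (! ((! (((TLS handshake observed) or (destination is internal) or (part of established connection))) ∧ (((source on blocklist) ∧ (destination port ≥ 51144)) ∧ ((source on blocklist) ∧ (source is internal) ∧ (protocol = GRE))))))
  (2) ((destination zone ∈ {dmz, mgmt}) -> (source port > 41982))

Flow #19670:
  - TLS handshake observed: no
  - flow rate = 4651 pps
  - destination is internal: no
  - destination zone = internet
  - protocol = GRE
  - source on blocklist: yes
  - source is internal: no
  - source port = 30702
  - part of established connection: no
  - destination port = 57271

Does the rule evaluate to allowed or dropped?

Dropped

Atomic conditions:
  TLS handshake observed: no → false
  destination is internal: no → false
  part of established connection: no → false
  source on blocklist: yes → true
  destination port ≥ 51144: 57271 ≥ 51144 is true
  source is internal: no → false
  protocol = GRE: GRE == GRE is true
  destination zone ∈ {dmz, mgmt}: internet is not in the set → false
  source port > 41982: 30702 > 41982 is false
Combine:
[1.1.1.1.1] false OR false OR false = false
[1.1.1.1] NOT false = true
[1.1.1.2.1] true AND true = true
[1.1.1.2.2] true AND false AND true = false
[1.1.1.2] true AND false = false
[1.1.1] true AND false = false
[1.1] NOT false = true
[1] NOT true = false
[2] false → false (antecedent false ⇒ implication holds) = true
[root] false AND true = false
Overall: false → dropped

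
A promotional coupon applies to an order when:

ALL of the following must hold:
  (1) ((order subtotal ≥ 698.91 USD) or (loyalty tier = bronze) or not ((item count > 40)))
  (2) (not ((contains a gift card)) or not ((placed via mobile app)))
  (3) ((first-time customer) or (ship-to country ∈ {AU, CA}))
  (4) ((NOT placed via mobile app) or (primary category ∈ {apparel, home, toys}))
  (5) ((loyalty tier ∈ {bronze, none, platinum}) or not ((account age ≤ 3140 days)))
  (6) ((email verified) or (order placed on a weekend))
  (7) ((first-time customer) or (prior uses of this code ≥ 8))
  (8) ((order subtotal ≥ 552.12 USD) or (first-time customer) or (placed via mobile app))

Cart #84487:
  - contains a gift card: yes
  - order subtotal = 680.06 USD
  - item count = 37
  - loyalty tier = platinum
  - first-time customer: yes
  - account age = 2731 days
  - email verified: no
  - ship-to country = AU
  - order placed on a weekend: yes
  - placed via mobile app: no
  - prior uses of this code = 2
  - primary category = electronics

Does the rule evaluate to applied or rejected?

Atomic conditions:
  order subtotal ≥ 698.91 USD: 680.06 ≥ 698.91 is false
  loyalty tier = bronze: platinum == bronze is false
  item count > 40: 37 > 40 is false
  contains a gift card: yes → true
  placed via mobile app: no → false
  first-time customer: yes → true
  ship-to country ∈ {AU, CA}: AU is in the set → true
  NOT placed via mobile app: no → true
  primary category ∈ {apparel, home, toys}: electronics is not in the set → false
  loyalty tier ∈ {bronze, none, platinum}: platinum is in the set → true
  account age ≤ 3140 days: 2731 ≤ 3140 is true
  email verified: no → false
  order placed on a weekend: yes → true
  prior uses of this code ≥ 8: 2 ≥ 8 is false
  order subtotal ≥ 552.12 USD: 680.06 ≥ 552.12 is true
Combine:
[1.3] NOT false = true
[1] false OR false OR true = true
[2.1] NOT true = false
[2.2] NOT false = true
[2] false OR true = true
[3] true OR true = true
[4] true OR false = true
[5.2] NOT true = false
[5] true OR false = true
[6] false OR true = true
[7] true OR false = true
[8] true OR true OR false = true
[root] true AND true AND true AND true AND true AND true AND true AND true = true
Overall: true → applied

Applied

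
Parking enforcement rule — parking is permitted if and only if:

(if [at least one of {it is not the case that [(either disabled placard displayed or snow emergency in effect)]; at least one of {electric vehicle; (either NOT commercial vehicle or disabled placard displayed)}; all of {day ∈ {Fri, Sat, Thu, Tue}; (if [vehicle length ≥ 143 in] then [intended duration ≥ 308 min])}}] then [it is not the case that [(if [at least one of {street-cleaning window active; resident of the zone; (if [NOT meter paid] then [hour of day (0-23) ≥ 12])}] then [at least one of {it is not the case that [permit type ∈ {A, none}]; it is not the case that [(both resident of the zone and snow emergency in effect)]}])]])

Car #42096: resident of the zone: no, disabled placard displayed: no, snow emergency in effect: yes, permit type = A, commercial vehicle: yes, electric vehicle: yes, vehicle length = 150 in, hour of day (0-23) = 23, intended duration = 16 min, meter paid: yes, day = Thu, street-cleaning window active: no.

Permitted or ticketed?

Atomic conditions:
  disabled placard displayed: no → false
  snow emergency in effect: yes → true
  electric vehicle: yes → true
  NOT commercial vehicle: yes → false
  day ∈ {Fri, Sat, Thu, Tue}: Thu is in the set → true
  vehicle length ≥ 143 in: 150 ≥ 143 is true
  intended duration ≥ 308 min: 16 ≥ 308 is false
  street-cleaning window active: no → false
  resident of the zone: no → false
  NOT meter paid: yes → false
  hour of day (0-23) ≥ 12: 23 ≥ 12 is true
  permit type ∈ {A, none}: A is in the set → true
Combine:
[1.1.1] false OR true = true
[1.1] NOT true = false
[1.2.2] false OR false = false
[1.2] true OR false = true
[1.3.2] true → false = false
[1.3] true AND false = false
[1] false OR true OR false = true
[2.1.1.3] false → true (antecedent false ⇒ implication holds) = true
[2.1.1] false OR false OR true = true
[2.1.2.1] NOT true = false
[2.1.2.2.1] false AND true = false
[2.1.2.2] NOT false = true
[2.1.2] false OR true = true
[2.1] true → true = true
[2] NOT true = false
[root] true → false = false
Overall: false → ticketed

Ticketed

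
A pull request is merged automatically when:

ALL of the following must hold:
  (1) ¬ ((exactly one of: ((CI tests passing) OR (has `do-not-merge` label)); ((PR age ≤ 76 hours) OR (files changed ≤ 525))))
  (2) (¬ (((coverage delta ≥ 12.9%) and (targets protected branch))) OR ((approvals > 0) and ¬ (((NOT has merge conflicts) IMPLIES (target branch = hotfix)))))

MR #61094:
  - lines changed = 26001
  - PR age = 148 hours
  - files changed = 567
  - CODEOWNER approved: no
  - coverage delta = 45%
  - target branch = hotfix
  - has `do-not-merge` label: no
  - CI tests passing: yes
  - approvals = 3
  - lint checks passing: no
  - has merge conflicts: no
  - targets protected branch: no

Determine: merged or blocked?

Atomic conditions:
  CI tests passing: yes → true
  has `do-not-merge` label: no → false
  PR age ≤ 76 hours: 148 ≤ 76 is false
  files changed ≤ 525: 567 ≤ 525 is false
  coverage delta ≥ 12.9%: 45 ≥ 12.9 is true
  targets protected branch: no → false
  approvals > 0: 3 > 0 is true
  NOT has merge conflicts: no → true
  target branch = hotfix: hotfix == hotfix is true
Combine:
[1.1.1] true OR false = true
[1.1.2] false OR false = false
[1.1] exactly-one(true, false) = true
[1] NOT true = false
[2.1.1] true AND false = false
[2.1] NOT false = true
[2.2.2.1] true → true = true
[2.2.2] NOT true = false
[2.2] true AND false = false
[2] true OR false = true
[root] false AND true = false
Overall: false → blocked

Blocked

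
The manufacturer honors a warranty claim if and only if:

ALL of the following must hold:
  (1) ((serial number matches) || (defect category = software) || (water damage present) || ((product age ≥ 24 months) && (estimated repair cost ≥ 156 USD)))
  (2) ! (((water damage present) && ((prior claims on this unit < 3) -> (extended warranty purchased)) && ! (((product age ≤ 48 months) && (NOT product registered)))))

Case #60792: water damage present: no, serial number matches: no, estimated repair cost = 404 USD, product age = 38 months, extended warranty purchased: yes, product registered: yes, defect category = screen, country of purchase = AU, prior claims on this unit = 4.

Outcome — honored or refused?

Honored

Atomic conditions:
  serial number matches: no → false
  defect category = software: screen == software is false
  water damage present: no → false
  product age ≥ 24 months: 38 ≥ 24 is true
  estimated repair cost ≥ 156 USD: 404 ≥ 156 is true
  prior claims on this unit < 3: 4 < 3 is false
  extended warranty purchased: yes → true
  product age ≤ 48 months: 38 ≤ 48 is true
  NOT product registered: yes → false
Combine:
[1.4] true AND true = true
[1] false OR false OR false OR true = true
[2.1.2] false → true (antecedent false ⇒ implication holds) = true
[2.1.3.1] true AND false = false
[2.1.3] NOT false = true
[2.1] false AND true AND true = false
[2] NOT false = true
[root] true AND true = true
Overall: true → honored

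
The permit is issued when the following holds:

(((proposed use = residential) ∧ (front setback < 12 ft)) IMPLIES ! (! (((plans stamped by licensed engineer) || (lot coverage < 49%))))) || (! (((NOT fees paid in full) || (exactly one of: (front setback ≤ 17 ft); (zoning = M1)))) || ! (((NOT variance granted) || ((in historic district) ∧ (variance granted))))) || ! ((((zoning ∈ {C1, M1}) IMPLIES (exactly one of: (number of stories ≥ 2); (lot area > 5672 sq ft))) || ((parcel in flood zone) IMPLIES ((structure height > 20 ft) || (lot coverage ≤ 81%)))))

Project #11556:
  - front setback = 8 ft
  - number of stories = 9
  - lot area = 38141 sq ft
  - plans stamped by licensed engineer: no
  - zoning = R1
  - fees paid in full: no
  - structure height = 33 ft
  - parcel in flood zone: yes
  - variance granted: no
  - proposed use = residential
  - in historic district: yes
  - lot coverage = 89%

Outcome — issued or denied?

Denied

Atomic conditions:
  proposed use = residential: residential == residential is true
  front setback < 12 ft: 8 < 12 is true
  plans stamped by licensed engineer: no → false
  lot coverage < 49%: 89 < 49 is false
  NOT fees paid in full: no → true
  front setback ≤ 17 ft: 8 ≤ 17 is true
  zoning = M1: R1 == M1 is false
  NOT variance granted: no → true
  in historic district: yes → true
  variance granted: no → false
  zoning ∈ {C1, M1}: R1 is not in the set → false
  number of stories ≥ 2: 9 ≥ 2 is true
  lot area > 5672 sq ft: 38141 > 5672 is true
  parcel in flood zone: yes → true
  structure height > 20 ft: 33 > 20 is true
  lot coverage ≤ 81%: 89 ≤ 81 is false
Combine:
[1.1] true AND true = true
[1.2.1.1] false OR false = false
[1.2.1] NOT false = true
[1.2] NOT true = false
[1] true → false = false
[2.1.1.2] exactly-one(true, false) = true
[2.1.1] true OR true = true
[2.1] NOT true = false
[2.2.1.2] true AND false = false
[2.2.1] true OR false = true
[2.2] NOT true = false
[2] false OR false = false
[3.1.1.2] exactly-one(true, true) = false
[3.1.1] false → false (antecedent false ⇒ implication holds) = true
[3.1.2.2] true OR false = true
[3.1.2] true → true = true
[3.1] true OR true = true
[3] NOT true = false
[root] false OR false OR false = false
Overall: false → denied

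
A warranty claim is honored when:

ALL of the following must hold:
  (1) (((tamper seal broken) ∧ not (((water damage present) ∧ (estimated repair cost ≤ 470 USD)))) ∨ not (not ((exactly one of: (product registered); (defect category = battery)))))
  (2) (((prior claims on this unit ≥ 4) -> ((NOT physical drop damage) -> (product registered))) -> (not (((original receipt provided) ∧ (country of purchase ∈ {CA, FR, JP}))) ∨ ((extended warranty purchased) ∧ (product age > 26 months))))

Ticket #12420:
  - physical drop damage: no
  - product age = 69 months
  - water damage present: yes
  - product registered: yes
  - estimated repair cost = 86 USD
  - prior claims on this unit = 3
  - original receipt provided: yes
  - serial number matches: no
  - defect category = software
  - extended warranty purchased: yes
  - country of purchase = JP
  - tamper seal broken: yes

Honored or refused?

Honored

Atomic conditions:
  tamper seal broken: yes → true
  water damage present: yes → true
  estimated repair cost ≤ 470 USD: 86 ≤ 470 is true
  product registered: yes → true
  defect category = battery: software == battery is false
  prior claims on this unit ≥ 4: 3 ≥ 4 is false
  NOT physical drop damage: no → true
  original receipt provided: yes → true
  country of purchase ∈ {CA, FR, JP}: JP is in the set → true
  extended warranty purchased: yes → true
  product age > 26 months: 69 > 26 is true
Combine:
[1.1.2.1] true AND true = true
[1.1.2] NOT true = false
[1.1] true AND false = false
[1.2.1.1] exactly-one(true, false) = true
[1.2.1] NOT true = false
[1.2] NOT false = true
[1] false OR true = true
[2.1.2] true → true = true
[2.1] false → true (antecedent false ⇒ implication holds) = true
[2.2.1.1] true AND true = true
[2.2.1] NOT true = false
[2.2.2] true AND true = true
[2.2] false OR true = true
[2] true → true = true
[root] true AND true = true
Overall: true → honored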